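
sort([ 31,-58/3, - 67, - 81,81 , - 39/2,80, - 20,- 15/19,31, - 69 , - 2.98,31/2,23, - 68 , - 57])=[ - 81,-69,-68, - 67,-57, - 20, - 39/2, - 58/3, - 2.98, - 15/19, 31/2,23,31, 31, 80,81] 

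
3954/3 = 1318=1318.00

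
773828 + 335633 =1109461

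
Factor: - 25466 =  - 2^1*7^1*17^1*107^1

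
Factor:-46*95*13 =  - 56810 = - 2^1*5^1*13^1*19^1 * 23^1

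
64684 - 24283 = 40401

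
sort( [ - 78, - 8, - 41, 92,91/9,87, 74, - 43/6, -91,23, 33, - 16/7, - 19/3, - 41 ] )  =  [ - 91,  -  78, - 41,- 41, - 8, - 43/6, - 19/3,-16/7,91/9,  23, 33, 74, 87, 92 ] 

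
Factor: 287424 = 2^6*3^2 * 499^1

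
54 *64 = 3456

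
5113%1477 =682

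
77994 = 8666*9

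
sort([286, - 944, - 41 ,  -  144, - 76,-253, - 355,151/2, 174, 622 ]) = [ - 944,-355,-253 , - 144 , - 76, - 41 , 151/2,174, 286,622] 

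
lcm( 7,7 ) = 7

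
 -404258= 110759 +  - 515017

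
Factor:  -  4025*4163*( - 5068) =2^2  *5^2*7^2*23^2*181^2 = 84919788100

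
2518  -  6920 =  - 4402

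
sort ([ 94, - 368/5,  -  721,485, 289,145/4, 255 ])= [ - 721, - 368/5,145/4, 94,255,289,  485]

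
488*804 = 392352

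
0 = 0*62726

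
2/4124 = 1/2062 = 0.00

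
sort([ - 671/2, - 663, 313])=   [ - 663, - 671/2,313]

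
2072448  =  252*8224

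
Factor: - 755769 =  - 3^1*7^1 * 17^1*29^1 * 73^1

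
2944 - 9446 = - 6502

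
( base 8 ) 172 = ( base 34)3K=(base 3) 11112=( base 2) 1111010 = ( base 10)122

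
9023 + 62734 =71757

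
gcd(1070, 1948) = 2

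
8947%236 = 215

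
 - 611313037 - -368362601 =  - 242950436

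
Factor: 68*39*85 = 225420=2^2*3^1*5^1*13^1 * 17^2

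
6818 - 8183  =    -  1365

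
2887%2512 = 375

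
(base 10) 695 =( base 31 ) md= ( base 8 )1267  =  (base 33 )l2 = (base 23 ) 175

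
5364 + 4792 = 10156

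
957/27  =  319/9 = 35.44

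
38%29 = 9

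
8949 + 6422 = 15371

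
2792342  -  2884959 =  - 92617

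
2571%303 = 147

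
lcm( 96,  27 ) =864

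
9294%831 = 153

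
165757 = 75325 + 90432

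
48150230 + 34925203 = 83075433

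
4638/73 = 63+ 39/73 =63.53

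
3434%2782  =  652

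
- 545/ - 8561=545/8561 = 0.06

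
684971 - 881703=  - 196732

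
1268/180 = 317/45 = 7.04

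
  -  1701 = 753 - 2454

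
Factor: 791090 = 2^1 *5^1*239^1*331^1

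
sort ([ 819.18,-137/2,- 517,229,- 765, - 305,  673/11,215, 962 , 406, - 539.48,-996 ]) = [ - 996,-765, - 539.48,-517,-305,-137/2,673/11 , 215,229,406, 819.18,  962 ]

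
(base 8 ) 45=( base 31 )16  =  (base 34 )13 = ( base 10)37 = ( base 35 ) 12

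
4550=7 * 650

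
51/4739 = 51/4739 = 0.01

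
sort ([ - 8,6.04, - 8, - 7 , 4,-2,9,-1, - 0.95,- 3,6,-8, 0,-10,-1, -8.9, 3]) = [ - 10, - 8.9,- 8,-8,-8,  -  7,  -  3, - 2,-1,  -  1, -0.95, 0,3,4,  6 , 6.04, 9 ] 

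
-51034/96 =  -25517/48  =  - 531.60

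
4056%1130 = 666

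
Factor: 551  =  19^1*29^1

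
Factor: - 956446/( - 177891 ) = 2^1 * 3^( - 1)*7^(- 1 )*43^( - 1) * 73^1*197^( - 1 )*6551^1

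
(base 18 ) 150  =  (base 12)2a6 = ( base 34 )C6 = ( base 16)19E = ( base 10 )414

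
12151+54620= 66771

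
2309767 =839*2753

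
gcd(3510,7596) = 18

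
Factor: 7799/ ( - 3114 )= - 2^ (- 1 )*3^( - 2)*11^1*173^( - 1)  *709^1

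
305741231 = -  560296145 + 866037376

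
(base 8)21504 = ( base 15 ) 2A1D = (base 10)9028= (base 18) 19FA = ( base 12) 5284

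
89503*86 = 7697258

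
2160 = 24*90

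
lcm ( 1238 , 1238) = 1238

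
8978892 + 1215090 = 10193982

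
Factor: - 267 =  - 3^1*89^1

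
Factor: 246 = 2^1*3^1*41^1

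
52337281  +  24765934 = 77103215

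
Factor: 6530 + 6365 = 5^1*2579^1 = 12895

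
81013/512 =81013/512 = 158.23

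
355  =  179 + 176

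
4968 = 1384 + 3584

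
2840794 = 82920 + 2757874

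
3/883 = 3/883 =0.00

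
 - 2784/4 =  - 696 = -696.00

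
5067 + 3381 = 8448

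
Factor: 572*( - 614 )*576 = -2^9*3^2*11^1  *  13^1*307^1= - 202295808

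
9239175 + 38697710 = 47936885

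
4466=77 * 58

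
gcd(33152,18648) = 2072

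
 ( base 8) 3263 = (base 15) 795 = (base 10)1715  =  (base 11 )131a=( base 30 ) 1R5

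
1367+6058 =7425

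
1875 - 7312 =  - 5437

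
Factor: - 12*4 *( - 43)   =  2064=2^4*3^1*43^1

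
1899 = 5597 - 3698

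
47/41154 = 47/41154  =  0.00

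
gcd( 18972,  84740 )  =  4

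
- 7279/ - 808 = 9 + 7/808  =  9.01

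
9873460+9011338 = 18884798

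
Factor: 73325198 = 2^1*36662599^1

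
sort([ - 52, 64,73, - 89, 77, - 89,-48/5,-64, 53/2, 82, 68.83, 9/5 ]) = [-89, - 89,  -  64,-52,-48/5,9/5, 53/2 , 64, 68.83,73,77, 82 ] 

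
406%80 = 6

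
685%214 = 43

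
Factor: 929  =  929^1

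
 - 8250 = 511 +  - 8761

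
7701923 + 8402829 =16104752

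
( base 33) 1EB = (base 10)1562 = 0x61a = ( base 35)19M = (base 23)2LL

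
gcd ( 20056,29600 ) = 8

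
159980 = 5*31996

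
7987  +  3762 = 11749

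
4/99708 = 1/24927 = 0.00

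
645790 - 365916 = 279874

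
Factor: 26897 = 13^1*2069^1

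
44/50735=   44/50735  =  0.00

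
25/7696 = 25/7696 = 0.00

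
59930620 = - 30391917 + 90322537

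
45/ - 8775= - 1/195 = -  0.01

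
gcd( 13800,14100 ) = 300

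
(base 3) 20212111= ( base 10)5008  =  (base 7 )20413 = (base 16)1390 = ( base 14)1b7a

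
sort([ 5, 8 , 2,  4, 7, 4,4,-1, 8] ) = [  -  1,2,4,4, 4,5,  7,  8 , 8 ]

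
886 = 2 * 443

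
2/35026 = 1/17513  =  0.00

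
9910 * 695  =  6887450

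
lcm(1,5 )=5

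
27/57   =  9/19 = 0.47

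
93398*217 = 20267366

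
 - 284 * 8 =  - 2272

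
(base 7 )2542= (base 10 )961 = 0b1111000001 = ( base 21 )23g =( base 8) 1701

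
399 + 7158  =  7557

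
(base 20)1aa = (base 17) 21F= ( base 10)610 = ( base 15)2aa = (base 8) 1142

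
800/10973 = 800/10973 = 0.07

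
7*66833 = 467831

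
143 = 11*13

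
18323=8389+9934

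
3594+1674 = 5268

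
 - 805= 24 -829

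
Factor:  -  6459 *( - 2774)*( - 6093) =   -  109169901738 = -2^1*3^3 * 19^1*73^1*677^1*2153^1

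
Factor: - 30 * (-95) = 2^1 * 3^1*5^2*19^1  =  2850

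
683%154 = 67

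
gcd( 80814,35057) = 1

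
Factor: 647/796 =2^( - 2)*199^( - 1 )*647^1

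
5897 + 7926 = 13823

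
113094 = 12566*9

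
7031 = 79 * 89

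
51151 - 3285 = 47866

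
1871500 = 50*37430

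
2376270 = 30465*78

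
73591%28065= 17461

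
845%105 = 5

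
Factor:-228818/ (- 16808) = 599/44 = 2^ ( - 2)*11^( - 1 )* 599^1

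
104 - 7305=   -  7201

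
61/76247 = 61/76247 = 0.00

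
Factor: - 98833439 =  - 107^1*167^1*5531^1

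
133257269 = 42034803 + 91222466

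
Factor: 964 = 2^2*241^1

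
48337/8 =6042 + 1/8 = 6042.12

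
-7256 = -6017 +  - 1239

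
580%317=263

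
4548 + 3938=8486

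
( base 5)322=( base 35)2H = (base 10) 87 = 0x57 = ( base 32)2N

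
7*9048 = 63336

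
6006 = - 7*(  -  858 )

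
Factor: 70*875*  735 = 45018750 = 2^1*3^1*5^5*  7^4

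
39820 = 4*9955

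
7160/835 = 1432/167 = 8.57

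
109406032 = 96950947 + 12455085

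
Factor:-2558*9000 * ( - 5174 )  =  2^5 * 3^2*  5^3*13^1*199^1*1279^1 = 119115828000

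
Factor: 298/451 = 2^1*11^ ( - 1 )*41^( - 1 )*149^1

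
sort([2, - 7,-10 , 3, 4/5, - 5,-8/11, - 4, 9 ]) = [ - 10,-7,  -  5,-4,- 8/11, 4/5, 2 , 3 , 9]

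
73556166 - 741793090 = -668236924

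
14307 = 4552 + 9755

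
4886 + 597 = 5483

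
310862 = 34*9143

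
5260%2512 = 236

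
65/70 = 13/14 = 0.93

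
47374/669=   47374/669 = 70.81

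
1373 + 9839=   11212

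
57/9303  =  19/3101= 0.01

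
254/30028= 127/15014 = 0.01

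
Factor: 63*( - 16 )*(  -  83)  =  2^4*3^2*7^1*83^1 = 83664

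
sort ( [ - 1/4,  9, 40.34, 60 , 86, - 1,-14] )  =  [ - 14, - 1, - 1/4, 9,40.34,60, 86] 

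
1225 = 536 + 689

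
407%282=125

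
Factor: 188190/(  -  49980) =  - 369/98=- 2^(-1 )*3^2*7^( - 2)*41^1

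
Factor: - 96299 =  - 7^1*13757^1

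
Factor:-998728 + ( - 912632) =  - 1911360 = -  2^6*3^1*5^1*11^1* 181^1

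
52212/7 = 52212/7 = 7458.86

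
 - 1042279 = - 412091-630188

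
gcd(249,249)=249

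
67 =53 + 14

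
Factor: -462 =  - 2^1*3^1*7^1*11^1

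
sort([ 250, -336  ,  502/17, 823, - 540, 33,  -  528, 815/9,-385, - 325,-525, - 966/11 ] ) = [ - 540 ,- 528,-525,-385, - 336, - 325, - 966/11,502/17 , 33,815/9, 250 , 823 ]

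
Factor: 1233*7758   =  9565614 = 2^1*3^4*137^1*431^1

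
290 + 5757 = 6047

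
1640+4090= 5730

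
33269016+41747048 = 75016064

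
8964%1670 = 614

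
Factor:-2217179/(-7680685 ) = 5^(  -  1)*17^( - 1)*83^1*109^(-1)*829^( - 1 )*26713^1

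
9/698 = 9/698 =0.01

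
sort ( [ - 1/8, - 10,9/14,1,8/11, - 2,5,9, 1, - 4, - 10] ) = [ -10 , - 10 ,- 4,- 2, - 1/8, 9/14,8/11,1,1, 5,9]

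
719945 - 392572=327373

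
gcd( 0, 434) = 434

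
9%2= 1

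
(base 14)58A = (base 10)1102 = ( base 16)44e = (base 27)1dm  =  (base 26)1GA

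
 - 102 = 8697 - 8799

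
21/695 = 21/695=0.03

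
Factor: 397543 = 397543^1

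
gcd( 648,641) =1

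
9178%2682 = 1132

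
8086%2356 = 1018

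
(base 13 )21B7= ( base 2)1001001101001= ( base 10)4713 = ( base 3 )20110120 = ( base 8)11151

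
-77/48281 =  - 1 + 48204/48281 = - 0.00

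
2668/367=2668/367 = 7.27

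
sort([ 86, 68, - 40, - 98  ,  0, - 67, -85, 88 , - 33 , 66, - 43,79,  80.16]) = [ - 98, - 85, - 67, - 43, - 40, - 33 , 0,66, 68, 79,80.16,86, 88 ] 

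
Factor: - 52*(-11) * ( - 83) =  - 47476=- 2^2*11^1*13^1*83^1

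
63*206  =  12978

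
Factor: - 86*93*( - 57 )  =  2^1*3^2*19^1*31^1*43^1   =  455886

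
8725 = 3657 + 5068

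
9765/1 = 9765  =  9765.00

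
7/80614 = 7/80614 = 0.00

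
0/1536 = 0 = 0.00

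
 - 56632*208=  - 11779456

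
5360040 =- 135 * ( - 39704)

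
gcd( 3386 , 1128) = 2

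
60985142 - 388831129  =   - 327845987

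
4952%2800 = 2152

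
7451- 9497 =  - 2046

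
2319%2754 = 2319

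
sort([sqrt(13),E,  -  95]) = [ - 95, E,sqrt( 13 ) ] 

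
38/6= 19/3 =6.33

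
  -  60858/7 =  - 8694 =- 8694.00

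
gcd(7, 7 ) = 7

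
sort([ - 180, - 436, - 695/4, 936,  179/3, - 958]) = [-958, - 436, - 180, - 695/4, 179/3, 936]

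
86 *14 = 1204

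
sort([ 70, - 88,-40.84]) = [  -  88,  -  40.84,70 ] 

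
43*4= 172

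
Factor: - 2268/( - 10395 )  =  2^2 * 3^1*5^( - 1)*11^( - 1 ) = 12/55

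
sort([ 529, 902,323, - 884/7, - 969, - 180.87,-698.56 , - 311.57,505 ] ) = [ - 969, - 698.56, - 311.57, - 180.87,-884/7,323 , 505,529, 902]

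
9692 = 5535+4157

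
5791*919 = 5321929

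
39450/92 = 428 + 37/46 = 428.80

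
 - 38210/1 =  - 38210 = - 38210.00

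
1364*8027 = 10948828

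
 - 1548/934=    - 2 + 160/467 = - 1.66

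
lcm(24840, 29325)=2111400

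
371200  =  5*74240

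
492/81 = 164/27 = 6.07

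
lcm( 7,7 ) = 7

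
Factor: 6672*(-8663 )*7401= -427774365936=   -2^4 * 3^2 *139^1*2467^1*8663^1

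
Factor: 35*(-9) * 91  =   -28665 = - 3^2*5^1 * 7^2*13^1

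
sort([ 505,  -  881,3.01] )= [ - 881,3.01,505]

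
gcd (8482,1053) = 1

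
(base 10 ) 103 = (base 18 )5D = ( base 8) 147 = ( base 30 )3d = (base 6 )251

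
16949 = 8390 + 8559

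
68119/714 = 4007/42=95.40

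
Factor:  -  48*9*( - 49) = 2^4*3^3*7^2 = 21168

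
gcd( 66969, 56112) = 21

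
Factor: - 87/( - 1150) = 2^( - 1)*3^1 * 5^( - 2)*23^( - 1)*29^1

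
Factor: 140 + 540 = 680 = 2^3*5^1*17^1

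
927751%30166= 22771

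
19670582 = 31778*619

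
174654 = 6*29109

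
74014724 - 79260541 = - 5245817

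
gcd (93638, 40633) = 1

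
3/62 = 3/62 = 0.05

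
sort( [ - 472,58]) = [ - 472, 58 ]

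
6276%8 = 4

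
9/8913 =3/2971 = 0.00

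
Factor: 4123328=2^6*11^1*5857^1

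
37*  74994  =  2774778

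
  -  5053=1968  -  7021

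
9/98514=1/10946 = 0.00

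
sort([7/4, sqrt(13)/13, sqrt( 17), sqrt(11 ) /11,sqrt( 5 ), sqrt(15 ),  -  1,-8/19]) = [-1, - 8/19, sqrt( 13)/13,sqrt(11 )/11, 7/4,  sqrt(5 ),  sqrt(15), sqrt(17)] 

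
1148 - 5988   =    -  4840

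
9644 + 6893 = 16537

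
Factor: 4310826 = 2^1*3^1*13^1*17^1*3251^1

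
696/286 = 348/143 = 2.43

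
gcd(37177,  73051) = 1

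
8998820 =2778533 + 6220287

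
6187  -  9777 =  - 3590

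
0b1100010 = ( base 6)242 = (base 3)10122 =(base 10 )98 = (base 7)200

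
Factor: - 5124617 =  - 5124617^1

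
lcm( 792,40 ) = 3960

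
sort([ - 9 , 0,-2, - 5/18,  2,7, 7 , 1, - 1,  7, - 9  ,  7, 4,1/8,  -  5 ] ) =[ - 9,-9, - 5, - 2, -1, - 5/18, 0,1/8,1, 2,4, 7,  7,7,  7 ]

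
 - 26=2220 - 2246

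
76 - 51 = 25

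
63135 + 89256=152391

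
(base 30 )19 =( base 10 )39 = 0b100111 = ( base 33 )16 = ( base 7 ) 54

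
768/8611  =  768/8611 = 0.09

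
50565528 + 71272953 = 121838481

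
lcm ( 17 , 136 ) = 136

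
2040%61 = 27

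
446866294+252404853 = 699271147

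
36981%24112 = 12869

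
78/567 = 26/189 = 0.14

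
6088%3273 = 2815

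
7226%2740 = 1746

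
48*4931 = 236688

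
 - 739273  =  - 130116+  - 609157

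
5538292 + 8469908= 14008200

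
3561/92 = 38 + 65/92 = 38.71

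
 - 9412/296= -2353/74 = - 31.80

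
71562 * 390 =27909180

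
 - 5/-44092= 5/44092 =0.00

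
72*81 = 5832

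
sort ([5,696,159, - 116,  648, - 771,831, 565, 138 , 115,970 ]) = [ - 771, - 116,5,  115,  138,159 , 565,648,696,831,970] 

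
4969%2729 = 2240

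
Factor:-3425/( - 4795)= 5/7 = 5^1 * 7^ (-1 ) 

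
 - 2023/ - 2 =2023/2 = 1011.50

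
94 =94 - 0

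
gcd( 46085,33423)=13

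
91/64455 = 91/64455=0.00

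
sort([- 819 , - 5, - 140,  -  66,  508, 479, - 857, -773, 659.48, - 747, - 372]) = [ - 857, - 819,  -  773 , - 747, - 372, - 140 , - 66,-5,479, 508, 659.48]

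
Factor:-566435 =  - 5^1*113287^1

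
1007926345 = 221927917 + 785998428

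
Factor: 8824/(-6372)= - 2206/1593=- 2^1*3^(  -  3)*59^( -1)*1103^1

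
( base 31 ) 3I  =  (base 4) 1233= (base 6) 303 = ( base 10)111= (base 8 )157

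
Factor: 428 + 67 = 495 = 3^2*5^1*11^1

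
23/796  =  23/796  =  0.03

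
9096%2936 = 288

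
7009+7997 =15006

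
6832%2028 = 748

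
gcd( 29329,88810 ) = 1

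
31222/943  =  33 + 103/943 = 33.11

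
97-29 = 68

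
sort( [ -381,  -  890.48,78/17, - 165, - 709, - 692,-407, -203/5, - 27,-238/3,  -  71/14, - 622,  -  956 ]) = [ - 956, - 890.48, - 709, - 692,-622,-407, - 381,-165,-238/3, - 203/5,  -  27, - 71/14,78/17 ]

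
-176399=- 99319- 77080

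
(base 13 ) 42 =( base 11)4A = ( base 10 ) 54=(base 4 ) 312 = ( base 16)36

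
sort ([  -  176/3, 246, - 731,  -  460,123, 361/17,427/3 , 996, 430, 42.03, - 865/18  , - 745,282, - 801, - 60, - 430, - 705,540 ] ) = [- 801, - 745 , - 731, -705, - 460,- 430, - 60, - 176/3, - 865/18,361/17,42.03,  123, 427/3,246, 282, 430, 540,996 ] 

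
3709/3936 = 3709/3936 = 0.94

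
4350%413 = 220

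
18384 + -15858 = 2526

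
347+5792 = 6139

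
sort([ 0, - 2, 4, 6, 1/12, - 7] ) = [ - 7, -2,0  ,  1/12,4,  6] 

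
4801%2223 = 355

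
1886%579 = 149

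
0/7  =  0 = 0.00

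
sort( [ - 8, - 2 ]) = [ - 8, - 2 ]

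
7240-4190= 3050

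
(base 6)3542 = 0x356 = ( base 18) 2B8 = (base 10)854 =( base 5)11404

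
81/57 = 1 + 8/19= 1.42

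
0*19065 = 0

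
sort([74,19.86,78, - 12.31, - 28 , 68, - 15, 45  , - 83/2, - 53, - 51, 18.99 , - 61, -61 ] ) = [ - 61,-61, -53, - 51 , - 83/2, - 28, - 15, -12.31 , 18.99,19.86,45,68,74, 78]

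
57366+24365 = 81731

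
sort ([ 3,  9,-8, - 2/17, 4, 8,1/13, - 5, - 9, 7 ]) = [ - 9,-8,- 5, - 2/17, 1/13, 3, 4, 7, 8 , 9 ]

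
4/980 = 1/245 = 0.00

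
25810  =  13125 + 12685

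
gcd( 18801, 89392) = 1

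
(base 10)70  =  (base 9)77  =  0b1000110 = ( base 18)3G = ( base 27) 2g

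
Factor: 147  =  3^1*7^2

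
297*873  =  259281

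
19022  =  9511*2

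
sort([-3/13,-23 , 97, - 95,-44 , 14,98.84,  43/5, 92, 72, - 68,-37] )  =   [  -  95,-68, - 44, - 37,-23 , - 3/13,43/5, 14,  72 , 92, 97, 98.84]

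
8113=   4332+3781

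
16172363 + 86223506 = 102395869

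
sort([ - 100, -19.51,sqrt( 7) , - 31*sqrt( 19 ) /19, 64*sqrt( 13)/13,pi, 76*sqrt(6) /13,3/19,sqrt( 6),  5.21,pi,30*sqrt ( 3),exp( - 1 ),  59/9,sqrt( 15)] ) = [ - 100 , - 19.51, - 31*sqrt (19)/19 , 3/19, exp( -1), sqrt( 6),  sqrt( 7), pi, pi,  sqrt( 15 ),5.21,59/9,76 * sqrt( 6) /13,  64 * sqrt( 13 )/13,  30*sqrt(3)]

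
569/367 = 1 + 202/367 = 1.55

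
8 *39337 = 314696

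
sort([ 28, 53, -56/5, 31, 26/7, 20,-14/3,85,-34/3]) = [ - 34/3, - 56/5, - 14/3, 26/7 , 20, 28,  31, 53,85 ]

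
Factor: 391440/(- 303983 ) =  - 2^4 * 3^1*5^1  *  7^1*233^1 *303983^(-1 )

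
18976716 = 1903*9972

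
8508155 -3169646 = 5338509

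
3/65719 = 3/65719  =  0.00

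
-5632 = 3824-9456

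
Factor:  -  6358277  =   - 139^1*149^1*307^1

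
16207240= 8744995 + 7462245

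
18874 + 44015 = 62889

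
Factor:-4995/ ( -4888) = 2^( - 3)*3^3*5^1*13^( - 1 )*37^1*47^( - 1) 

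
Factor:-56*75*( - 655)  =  2751000 = 2^3*3^1*5^3*7^1*131^1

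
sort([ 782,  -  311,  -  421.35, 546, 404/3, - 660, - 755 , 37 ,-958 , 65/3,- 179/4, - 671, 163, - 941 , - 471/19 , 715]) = [ - 958,-941, - 755, - 671,  -  660, - 421.35,- 311,  -  179/4 , - 471/19, 65/3, 37 , 404/3, 163,546,715, 782 ]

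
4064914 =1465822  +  2599092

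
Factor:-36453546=-2^1 * 3^2*2025197^1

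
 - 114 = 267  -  381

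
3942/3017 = 3942/3017=1.31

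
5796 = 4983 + 813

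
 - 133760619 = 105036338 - 238796957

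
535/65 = 107/13 = 8.23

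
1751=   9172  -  7421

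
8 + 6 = 14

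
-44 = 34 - 78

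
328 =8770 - 8442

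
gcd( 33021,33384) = 3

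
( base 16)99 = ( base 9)180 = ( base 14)AD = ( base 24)69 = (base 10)153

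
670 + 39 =709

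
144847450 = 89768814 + 55078636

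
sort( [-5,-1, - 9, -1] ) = [ - 9,-5,-1,  -  1]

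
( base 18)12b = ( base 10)371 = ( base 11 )308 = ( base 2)101110011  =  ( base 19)10A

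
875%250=125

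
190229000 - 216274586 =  - 26045586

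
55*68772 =3782460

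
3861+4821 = 8682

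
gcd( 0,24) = 24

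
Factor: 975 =3^1*5^2*13^1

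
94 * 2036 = 191384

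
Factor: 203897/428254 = 2^( - 1 )*233^( -1)*919^( - 1)*203897^1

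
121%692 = 121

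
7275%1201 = 69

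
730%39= 28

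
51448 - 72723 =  - 21275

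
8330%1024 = 138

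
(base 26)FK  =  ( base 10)410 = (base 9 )505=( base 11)343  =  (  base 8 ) 632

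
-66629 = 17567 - 84196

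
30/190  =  3/19= 0.16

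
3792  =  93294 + -89502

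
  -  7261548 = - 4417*1644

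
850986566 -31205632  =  819780934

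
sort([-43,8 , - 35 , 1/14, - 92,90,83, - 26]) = [ - 92, - 43, - 35, - 26, 1/14,8,83, 90 ] 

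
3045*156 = 475020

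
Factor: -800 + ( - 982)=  - 2^1*3^4*11^1 = -1782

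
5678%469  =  50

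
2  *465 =930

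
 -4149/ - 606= 6 + 171/202 =6.85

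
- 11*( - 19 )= 209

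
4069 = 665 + 3404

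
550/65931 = 550/65931 = 0.01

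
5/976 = 5/976 =0.01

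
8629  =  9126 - 497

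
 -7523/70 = - 7523/70 =- 107.47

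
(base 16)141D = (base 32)50T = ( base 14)1C3B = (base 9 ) 7051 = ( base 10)5149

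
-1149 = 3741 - 4890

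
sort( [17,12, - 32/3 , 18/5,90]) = [  -  32/3,18/5,12, 17, 90]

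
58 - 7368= - 7310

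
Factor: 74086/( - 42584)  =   - 37043/21292 = - 2^( - 2 )* 17^1*2179^1*5323^( - 1 )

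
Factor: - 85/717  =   - 3^( - 1 )*5^1*17^1*239^( -1 ) 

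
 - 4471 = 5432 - 9903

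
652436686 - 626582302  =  25854384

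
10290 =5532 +4758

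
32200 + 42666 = 74866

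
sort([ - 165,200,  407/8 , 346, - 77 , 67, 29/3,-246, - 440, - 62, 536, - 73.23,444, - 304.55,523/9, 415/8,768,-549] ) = [ - 549, - 440, - 304.55, - 246, - 165, - 77, -73.23, - 62, 29/3,407/8, 415/8,  523/9, 67,200,346, 444, 536,768]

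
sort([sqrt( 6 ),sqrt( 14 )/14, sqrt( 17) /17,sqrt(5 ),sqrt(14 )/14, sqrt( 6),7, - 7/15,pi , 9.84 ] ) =[- 7/15,sqrt( 17 )/17,  sqrt(14)/14, sqrt( 14 )/14, sqrt( 5),sqrt(6), sqrt( 6 ),pi,7,9.84]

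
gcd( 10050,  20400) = 150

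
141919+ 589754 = 731673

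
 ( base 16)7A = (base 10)122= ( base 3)11112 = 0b1111010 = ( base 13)95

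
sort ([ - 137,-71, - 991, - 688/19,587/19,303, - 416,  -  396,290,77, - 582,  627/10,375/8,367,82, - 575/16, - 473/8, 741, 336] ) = [ - 991, - 582, - 416, - 396, -137, - 71, - 473/8,- 688/19, - 575/16,587/19,375/8, 627/10,77,82 , 290,303,336,  367, 741] 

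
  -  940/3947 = -1+ 3007/3947 = - 0.24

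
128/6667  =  128/6667 = 0.02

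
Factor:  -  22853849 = -22853849^1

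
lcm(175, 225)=1575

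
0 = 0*130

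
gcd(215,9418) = 1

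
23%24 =23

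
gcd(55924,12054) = 82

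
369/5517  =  41/613 =0.07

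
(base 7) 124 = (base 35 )1W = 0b1000011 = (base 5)232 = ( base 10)67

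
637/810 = 637/810 = 0.79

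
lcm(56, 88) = 616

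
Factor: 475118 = 2^1  *7^1*33937^1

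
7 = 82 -75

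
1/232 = 1/232= 0.00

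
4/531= 4/531= 0.01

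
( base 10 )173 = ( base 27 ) 6b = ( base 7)335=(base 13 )104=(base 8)255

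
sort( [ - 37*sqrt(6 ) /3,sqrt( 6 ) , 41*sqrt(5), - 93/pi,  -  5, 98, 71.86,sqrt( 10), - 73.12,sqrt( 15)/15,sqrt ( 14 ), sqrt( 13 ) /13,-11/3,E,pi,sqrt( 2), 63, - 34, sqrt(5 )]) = [ - 73.12, - 34, - 37*sqrt(6 )/3 , - 93/pi, - 5, - 11/3,sqrt(15)/15,sqrt(13 ) /13,sqrt ( 2), sqrt( 5 ), sqrt (6), E,pi, sqrt (10),sqrt(14) , 63, 71.86,41*sqrt ( 5 ),98 ] 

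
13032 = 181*72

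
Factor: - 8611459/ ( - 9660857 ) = 29^( - 1 ) * 31^1*131^( - 1)*2543^( - 1 )*277789^1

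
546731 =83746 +462985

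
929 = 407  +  522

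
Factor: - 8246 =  - 2^1*7^1*19^1*31^1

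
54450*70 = 3811500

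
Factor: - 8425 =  - 5^2*337^1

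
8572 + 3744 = 12316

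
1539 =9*171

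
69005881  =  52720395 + 16285486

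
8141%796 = 181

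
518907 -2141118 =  - 1622211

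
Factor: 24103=24103^1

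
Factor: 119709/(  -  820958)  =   - 2^(-1)*3^2*47^1 *73^( - 1)*283^1*5623^(  -  1)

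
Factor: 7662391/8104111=11^1*71^1*9811^1*8104111^( -1 ) 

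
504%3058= 504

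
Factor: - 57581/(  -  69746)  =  2^( - 1)*43^ (-1 )*71^1= 71/86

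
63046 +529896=592942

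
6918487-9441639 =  - 2523152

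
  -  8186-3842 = - 12028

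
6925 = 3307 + 3618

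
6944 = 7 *992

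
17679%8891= 8788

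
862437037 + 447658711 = 1310095748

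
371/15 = 24 + 11/15 = 24.73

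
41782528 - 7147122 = 34635406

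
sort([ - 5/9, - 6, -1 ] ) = [ - 6, - 1, - 5/9 ] 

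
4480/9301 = 4480/9301= 0.48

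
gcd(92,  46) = 46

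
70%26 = 18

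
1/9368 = 1/9368 = 0.00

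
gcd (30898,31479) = 7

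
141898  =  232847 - 90949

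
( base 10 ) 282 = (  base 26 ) AM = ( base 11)237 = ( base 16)11A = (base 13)189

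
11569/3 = 3856 + 1/3 = 3856.33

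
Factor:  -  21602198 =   -  2^1 * 23^1*469613^1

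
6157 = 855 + 5302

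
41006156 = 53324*769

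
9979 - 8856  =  1123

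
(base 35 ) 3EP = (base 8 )10136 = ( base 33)3RW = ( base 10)4190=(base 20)A9A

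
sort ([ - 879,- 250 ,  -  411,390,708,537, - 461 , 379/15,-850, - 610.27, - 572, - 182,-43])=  [-879, - 850, - 610.27, - 572, - 461,-411, - 250,-182, - 43, 379/15,390,537, 708]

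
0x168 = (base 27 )d9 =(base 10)360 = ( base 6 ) 1400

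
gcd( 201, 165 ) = 3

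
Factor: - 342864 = - 2^4*  3^2 * 2381^1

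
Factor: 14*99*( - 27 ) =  - 2^1*3^5* 7^1* 11^1 = - 37422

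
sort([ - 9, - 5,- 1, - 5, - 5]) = [-9, - 5,  -  5, - 5,- 1] 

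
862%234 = 160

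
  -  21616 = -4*5404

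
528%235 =58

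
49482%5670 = 4122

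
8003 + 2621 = 10624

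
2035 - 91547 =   -  89512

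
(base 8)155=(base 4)1231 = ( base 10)109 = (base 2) 1101101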